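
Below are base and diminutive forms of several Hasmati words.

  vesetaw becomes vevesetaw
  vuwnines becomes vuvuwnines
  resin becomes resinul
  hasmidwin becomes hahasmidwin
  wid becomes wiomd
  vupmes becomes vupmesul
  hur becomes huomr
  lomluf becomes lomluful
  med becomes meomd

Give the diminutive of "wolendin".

resin and hasmidwin both end in -n yet inflect differently (resinul, hahasmidwin), so the final letter is not what conditions the rule; the number of vowels is.
"wolendin" has 3 vowels. The stems with 3 vowels (hasmidwin → hahasmidwin, vesetaw → vevesetaw, vuwnines → vuvuwnines) repeat the first consonant+vowel as a prefix.
So wolendin → wowolendin.

wowolendin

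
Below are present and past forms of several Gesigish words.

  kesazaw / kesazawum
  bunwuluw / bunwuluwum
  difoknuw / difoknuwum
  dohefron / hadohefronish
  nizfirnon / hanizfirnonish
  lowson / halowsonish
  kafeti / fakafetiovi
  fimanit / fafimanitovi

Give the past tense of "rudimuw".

rudimuwum

"rudimuw" ends in -w. The stems ending in -w (kesazaw → kesazawum, bunwuluw → bunwuluwum, difoknuw → difoknuwum) add -um.
So rudimuw → rudimuwum.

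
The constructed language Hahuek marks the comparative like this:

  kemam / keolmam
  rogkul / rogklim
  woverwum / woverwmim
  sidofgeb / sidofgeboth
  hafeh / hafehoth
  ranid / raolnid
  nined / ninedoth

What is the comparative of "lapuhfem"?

nined and ranid both end in -d yet inflect differently (ninedoth, raolnid), so the final letter is not what conditions the rule; the last vowel is.
"lapuhfem" has last vowel 'e'. The stems whose last vowel is 'e' (hafeh → hafehoth, nined → ninedoth, sidofgeb → sidofgeboth) add -oth.
So lapuhfem → lapuhfemoth.

lapuhfemoth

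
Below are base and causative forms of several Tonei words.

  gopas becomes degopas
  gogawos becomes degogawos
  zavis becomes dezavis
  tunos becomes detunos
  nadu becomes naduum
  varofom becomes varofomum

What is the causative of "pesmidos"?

depesmidos

gogawos and varofom both have last vowel 'o' yet inflect differently (degogawos, varofomum), so the last vowel is not what conditions the rule; the final letter is.
"pesmidos" ends in -s. The stems ending in -s (gopas → degopas, gogawos → degogawos, zavis → dezavis) add the prefix de-.
The other pattern: stems ending in -m or -u add -um.
So pesmidos → depesmidos.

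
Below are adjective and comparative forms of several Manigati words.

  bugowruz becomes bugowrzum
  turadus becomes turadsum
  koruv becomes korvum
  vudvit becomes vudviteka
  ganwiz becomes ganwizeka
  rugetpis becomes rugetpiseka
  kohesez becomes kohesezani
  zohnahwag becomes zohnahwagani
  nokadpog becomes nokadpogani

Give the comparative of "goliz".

bugowruz and ganwiz both end in -z yet inflect differently (bugowrzum, ganwizeka), so the final letter is not what conditions the rule; the last vowel is.
"goliz" has last vowel 'i'. The stems whose last vowel is 'i' (vudvit → vudviteka, ganwiz → ganwizeka, rugetpis → rugetpiseka) add -eka.
The other patterns: stems whose last vowel is 'u' delete the last vowel and add -um; stems whose last vowel is 'a', 'e' or 'o' add -ani.
So goliz → golizeka.

golizeka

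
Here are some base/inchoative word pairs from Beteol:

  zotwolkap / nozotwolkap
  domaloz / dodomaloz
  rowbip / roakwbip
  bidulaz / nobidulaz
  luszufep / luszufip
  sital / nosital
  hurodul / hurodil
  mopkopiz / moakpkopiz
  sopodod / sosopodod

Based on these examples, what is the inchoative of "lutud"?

luszufep and zotwolkap both end in -p yet inflect differently (luszufip, nozotwolkap), so the final letter is not what conditions the rule; the last vowel is.
"lutud" has last vowel 'u'. The one such stem in the data (hurodul → hurodil) changes the last vowel to 'i' (as does luszufep), so the same rule applies.
So lutud → lutid.

lutid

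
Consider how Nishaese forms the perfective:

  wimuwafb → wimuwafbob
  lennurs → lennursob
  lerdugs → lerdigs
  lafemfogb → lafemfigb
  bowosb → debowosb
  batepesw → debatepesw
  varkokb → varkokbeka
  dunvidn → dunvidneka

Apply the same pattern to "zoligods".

zoligodseka

lennurs and lerdugs both end in -s yet inflect differently (lennursob, lerdigs), so the final letter is not what conditions the rule; the second-to-last letter is.
"zoligods" has second-to-last letter 'd'. The one such stem in the data (dunvidn → dunvidneka) adds -eka, so the same rule applies.
The other patterns: stems whose second-to-last letter is 'f' or 'r' add -ob; stems whose second-to-last letter is 'g' change the last vowel to 'i'; stems whose second-to-last letter is 's' add the prefix de-.
So zoligods → zoligodseka.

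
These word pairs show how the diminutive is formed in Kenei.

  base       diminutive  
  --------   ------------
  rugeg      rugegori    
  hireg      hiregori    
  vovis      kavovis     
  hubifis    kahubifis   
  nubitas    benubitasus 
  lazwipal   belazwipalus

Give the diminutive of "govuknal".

begovuknalus

vovis and nubitas both end in -s yet inflect differently (kavovis, benubitasus), so the final letter is not what conditions the rule; the last vowel is.
"govuknal" has last vowel 'a'. The stems whose last vowel is 'a' (nubitas → benubitasus, lazwipal → belazwipalus) add be- … -us around the stem.
The other patterns: stems whose last vowel is 'e' add -ori; stems whose last vowel is 'i' add the prefix ka-.
So govuknal → begovuknalus.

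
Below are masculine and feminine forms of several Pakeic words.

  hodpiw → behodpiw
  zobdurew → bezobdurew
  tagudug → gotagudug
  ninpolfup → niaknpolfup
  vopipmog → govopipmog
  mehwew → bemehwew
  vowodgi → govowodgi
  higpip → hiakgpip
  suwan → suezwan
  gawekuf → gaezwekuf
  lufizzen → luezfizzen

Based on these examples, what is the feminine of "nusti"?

gonusti

"nusti" ends in -i. The one such stem in the data (vowodgi → govowodgi) adds the prefix go-, so the same rule applies.
So nusti → gonusti.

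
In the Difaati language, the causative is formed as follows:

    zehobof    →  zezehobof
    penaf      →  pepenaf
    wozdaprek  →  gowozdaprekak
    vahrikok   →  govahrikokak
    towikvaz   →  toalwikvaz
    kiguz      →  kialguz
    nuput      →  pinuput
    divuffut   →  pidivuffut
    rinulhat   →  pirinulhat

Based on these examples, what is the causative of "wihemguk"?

"wihemguk" ends in -k. The stems ending in -k (wozdaprek → gowozdaprekak, vahrikok → govahrikokak) add go- … -ak around the stem.
The other patterns: stems ending in -f repeat the first consonant+vowel as a prefix; stems ending in -z insert -al- after the first vowel; stems ending in -t add the prefix pi-.
So wihemguk → gowihemgukak.

gowihemgukak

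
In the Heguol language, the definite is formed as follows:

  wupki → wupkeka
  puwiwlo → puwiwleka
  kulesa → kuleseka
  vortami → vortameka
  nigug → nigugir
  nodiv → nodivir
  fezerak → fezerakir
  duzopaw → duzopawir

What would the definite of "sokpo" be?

sokpeka

wupki and nodiv both have last vowel 'i' yet inflect differently (wupkeka, nodivir), so the last vowel is not what conditions the rule; whether the stem ends in a vowel or a consonant is.
"sokpo" ends in a vowel. The stems ending in a vowel (wupki → wupkeka, puwiwlo → puwiwleka, kulesa → kuleseka) drop the final letter and add -eka.
The other pattern: stems ending in a consonant add -ir.
So sokpo → sokpeka.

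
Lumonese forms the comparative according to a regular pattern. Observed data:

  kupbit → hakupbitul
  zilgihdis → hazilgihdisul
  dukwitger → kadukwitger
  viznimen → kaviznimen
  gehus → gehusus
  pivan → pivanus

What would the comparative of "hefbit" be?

hahefbitul

zilgihdis and gehus both end in -s yet inflect differently (hazilgihdisul, gehusus), so the final letter is not what conditions the rule; the last vowel is.
"hefbit" has last vowel 'i'. The stems whose last vowel is 'i' (kupbit → hakupbitul, zilgihdis → hazilgihdisul) add ha- … -ul around the stem.
So hefbit → hahefbitul.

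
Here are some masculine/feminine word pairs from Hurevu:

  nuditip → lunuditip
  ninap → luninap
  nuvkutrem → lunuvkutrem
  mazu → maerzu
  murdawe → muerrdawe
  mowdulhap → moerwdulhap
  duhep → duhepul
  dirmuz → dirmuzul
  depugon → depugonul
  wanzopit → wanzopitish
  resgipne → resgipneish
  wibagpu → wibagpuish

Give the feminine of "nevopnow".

"nevopnow" begins with n-. The stems beginning with n- (nuditip → lunuditip, ninap → luninap, nuvkutrem → lunuvkutrem) add the prefix lu-.
The other patterns: stems beginning with m- insert -er- after the first vowel; stems beginning with d- add -ul; stems beginning with r- or w- add -ish.
So nevopnow → lunevopnow.

lunevopnow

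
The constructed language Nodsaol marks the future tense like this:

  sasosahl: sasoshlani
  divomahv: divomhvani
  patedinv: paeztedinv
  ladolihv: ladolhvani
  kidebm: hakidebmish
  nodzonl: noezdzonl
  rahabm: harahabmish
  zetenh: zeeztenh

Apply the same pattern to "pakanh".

paezkanh

"pakanh" has second-to-last letter 'n'. The stems whose second-to-last letter is 'n' (patedinv → paeztedinv, zetenh → zeeztenh, nodzonl → noezdzonl) insert -ez- after the first vowel.
The other patterns: stems whose second-to-last letter is 'b' add ha- … -ish around the stem; stems whose second-to-last letter is 'h' delete the last vowel and add -ani.
So pakanh → paezkanh.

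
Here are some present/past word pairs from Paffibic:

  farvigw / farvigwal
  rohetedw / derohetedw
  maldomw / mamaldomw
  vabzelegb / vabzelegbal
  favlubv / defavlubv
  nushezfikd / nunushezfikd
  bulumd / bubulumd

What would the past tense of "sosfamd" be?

sososfamd

"sosfamd" has second-to-last letter 'm'. The stems whose second-to-last letter is 'm' (bulumd → bubulumd, maldomw → mamaldomw) repeat the first consonant+vowel as a prefix.
So sosfamd → sososfamd.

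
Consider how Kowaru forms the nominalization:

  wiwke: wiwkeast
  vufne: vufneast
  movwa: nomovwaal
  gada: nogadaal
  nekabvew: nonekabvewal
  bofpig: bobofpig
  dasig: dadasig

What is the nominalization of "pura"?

wiwke and nekabvew both have last vowel 'e' yet inflect differently (wiwkeast, nonekabvewal), so the last vowel is not what conditions the rule; the final letter is.
"pura" ends in -a. The stems ending in -a (movwa → nomovwaal, gada → nogadaal) add no- … -al around the stem.
The other patterns: stems ending in -e add -ast; stems ending in -g repeat the first consonant+vowel as a prefix.
So pura → nopuraal.

nopuraal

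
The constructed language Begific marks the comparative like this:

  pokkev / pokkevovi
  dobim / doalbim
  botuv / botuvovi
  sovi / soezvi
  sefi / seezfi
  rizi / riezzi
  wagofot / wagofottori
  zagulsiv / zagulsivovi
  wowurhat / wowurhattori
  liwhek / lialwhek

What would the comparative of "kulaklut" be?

kulakluttori

"kulaklut" ends in -t. The stems ending in -t (wagofot → wagofottori, wowurhat → wowurhattori) double the final consonant and add -ori.
The other patterns: stems ending in -v add -ovi; stems ending in -i insert -ez- after the first vowel; stems ending in -k or -m insert -al- after the first vowel.
So kulaklut → kulakluttori.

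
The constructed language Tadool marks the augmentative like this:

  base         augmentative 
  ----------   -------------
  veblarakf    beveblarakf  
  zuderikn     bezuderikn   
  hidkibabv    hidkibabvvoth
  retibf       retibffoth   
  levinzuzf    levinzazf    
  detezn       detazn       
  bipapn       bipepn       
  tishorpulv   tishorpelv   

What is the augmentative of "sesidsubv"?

veblarakf and retibf both end in -f yet inflect differently (beveblarakf, retibffoth), so the final letter is not what conditions the rule; the second-to-last letter is.
"sesidsubv" has second-to-last letter 'b'. The stems whose second-to-last letter is 'b' (hidkibabv → hidkibabvvoth, retibf → retibffoth) double the final consonant and add -oth.
So sesidsubv → sesidsubvvoth.

sesidsubvvoth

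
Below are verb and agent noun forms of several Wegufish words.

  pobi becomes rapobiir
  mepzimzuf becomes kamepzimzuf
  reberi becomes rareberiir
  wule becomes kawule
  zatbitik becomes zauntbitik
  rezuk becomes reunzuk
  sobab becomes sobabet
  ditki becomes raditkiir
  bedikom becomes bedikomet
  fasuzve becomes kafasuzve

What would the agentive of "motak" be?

"motak" ends in -k. The stems ending in -k (zatbitik → zauntbitik, rezuk → reunzuk) insert -un- after the first vowel.
The other patterns: stems ending in -i add ra- … -ir around the stem; stems ending in -b or -m add -et; stems ending in -e or -f add the prefix ka-.
So motak → mountak.

mountak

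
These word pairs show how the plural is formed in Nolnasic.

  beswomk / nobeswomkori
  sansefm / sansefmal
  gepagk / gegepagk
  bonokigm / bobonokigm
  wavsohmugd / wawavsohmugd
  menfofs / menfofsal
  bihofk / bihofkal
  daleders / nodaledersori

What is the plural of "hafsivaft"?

hafsivaftal

bihofk and gepagk both end in -k yet inflect differently (bihofkal, gegepagk), so the final letter is not what conditions the rule; the second-to-last letter is.
"hafsivaft" has second-to-last letter 'f'. The stems whose second-to-last letter is 'f' (menfofs → menfofsal, bihofk → bihofkal, sansefm → sansefmal) add -al.
The other patterns: stems whose second-to-last letter is 'g' repeat the first consonant+vowel as a prefix; stems whose second-to-last letter is 'm' or 'r' add no- … -ori around the stem.
So hafsivaft → hafsivaftal.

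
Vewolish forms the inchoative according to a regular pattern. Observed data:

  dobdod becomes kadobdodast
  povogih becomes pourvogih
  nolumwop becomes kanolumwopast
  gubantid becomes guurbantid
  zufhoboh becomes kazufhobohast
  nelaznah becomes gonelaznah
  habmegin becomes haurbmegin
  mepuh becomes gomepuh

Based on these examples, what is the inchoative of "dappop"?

kadappopast

gubantid and dobdod both end in -d yet inflect differently (guurbantid, kadobdodast), so the final letter is not what conditions the rule; the last vowel is.
"dappop" has last vowel 'o'. The stems whose last vowel is 'o' (dobdod → kadobdodast, nolumwop → kanolumwopast, zufhoboh → kazufhobohast) add ka- … -ast around the stem.
The other patterns: stems whose last vowel is 'i' insert -ur- after the first vowel; stems whose last vowel is 'a' or 'u' add the prefix go-.
So dappop → kadappopast.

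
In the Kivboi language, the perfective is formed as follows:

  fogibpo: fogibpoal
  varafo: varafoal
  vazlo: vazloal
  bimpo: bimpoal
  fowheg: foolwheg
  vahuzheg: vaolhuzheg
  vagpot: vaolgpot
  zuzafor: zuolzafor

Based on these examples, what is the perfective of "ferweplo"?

ferweploal

fogibpo and vagpot both have last vowel 'o' yet inflect differently (fogibpoal, vaolgpot), so the last vowel is not what conditions the rule; the final letter is.
"ferweplo" ends in -o. The stems ending in -o (fogibpo → fogibpoal, varafo → varafoal, vazlo → vazloal) add -al.
So ferweplo → ferweploal.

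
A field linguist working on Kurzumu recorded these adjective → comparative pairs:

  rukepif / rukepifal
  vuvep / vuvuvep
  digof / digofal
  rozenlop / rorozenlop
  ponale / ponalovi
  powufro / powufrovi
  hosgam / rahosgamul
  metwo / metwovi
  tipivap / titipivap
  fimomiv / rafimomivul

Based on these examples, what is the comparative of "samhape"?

metwo and digof both have last vowel 'o' yet inflect differently (metwovi, digofal), so the last vowel is not what conditions the rule; the final letter is.
"samhape" ends in -e. The one such stem in the data (ponale → ponalovi) drops the final letter and adds -ovi (as do metwo, powufro), so the same rule applies.
So samhape → samhapovi.

samhapovi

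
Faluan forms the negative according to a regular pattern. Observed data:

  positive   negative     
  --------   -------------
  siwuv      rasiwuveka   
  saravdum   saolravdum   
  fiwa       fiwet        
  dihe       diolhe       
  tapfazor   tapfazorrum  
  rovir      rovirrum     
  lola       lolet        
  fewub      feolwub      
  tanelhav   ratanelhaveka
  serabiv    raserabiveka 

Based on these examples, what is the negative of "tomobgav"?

ratomobgaveka

fiwa and tanelhav both have last vowel 'a' yet inflect differently (fiwet, ratanelhaveka), so the last vowel is not what conditions the rule; the final letter is.
"tomobgav" ends in -v. The stems ending in -v (siwuv → rasiwuveka, serabiv → raserabiveka, tanelhav → ratanelhaveka) add ra- … -eka around the stem.
The other patterns: stems ending in -a drop the final letter and add -et; stems ending in -r double the final consonant and add -um; stems ending in -b, -e or -m insert -ol- after the first vowel.
So tomobgav → ratomobgaveka.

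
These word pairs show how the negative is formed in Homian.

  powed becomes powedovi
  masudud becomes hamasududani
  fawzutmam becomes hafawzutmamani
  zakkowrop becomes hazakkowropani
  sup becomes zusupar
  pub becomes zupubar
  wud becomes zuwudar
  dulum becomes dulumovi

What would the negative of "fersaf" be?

wud and powed both end in -d yet inflect differently (zuwudar, powedovi), so the final letter is not what conditions the rule; the number of vowels is.
"fersaf" has 2 vowels. The stems with 2 vowels (dulum → dulumovi, powed → powedovi) add -ovi.
The other patterns: stems with 1 vowel add zu- … -ar around the stem; stems with 3 vowels add ha- … -ani around the stem.
So fersaf → fersafovi.

fersafovi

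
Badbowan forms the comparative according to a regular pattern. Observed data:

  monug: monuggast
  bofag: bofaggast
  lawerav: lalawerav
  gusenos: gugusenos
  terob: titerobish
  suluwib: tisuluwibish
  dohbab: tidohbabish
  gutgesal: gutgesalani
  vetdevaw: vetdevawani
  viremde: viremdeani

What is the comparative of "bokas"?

bobokas

bofag and lawerav both have last vowel 'a' yet inflect differently (bofaggast, lalawerav), so the last vowel is not what conditions the rule; the final letter is.
"bokas" ends in -s. The one such stem in the data (gusenos → gugusenos) repeats the first consonant+vowel as a prefix (as does lawerav), so the same rule applies.
The other patterns: stems ending in -g double the final consonant and add -ast; stems ending in -b add ti- … -ish around the stem; stems ending in -e, -l or -w add -ani.
So bokas → bobokas.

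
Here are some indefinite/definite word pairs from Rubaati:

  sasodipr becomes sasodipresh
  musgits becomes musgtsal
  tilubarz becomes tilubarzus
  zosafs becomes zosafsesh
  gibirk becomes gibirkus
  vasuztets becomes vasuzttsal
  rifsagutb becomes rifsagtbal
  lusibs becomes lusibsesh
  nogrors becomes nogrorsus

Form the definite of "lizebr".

lizebresh

nogrors and vasuztets both end in -s yet inflect differently (nogrorsus, vasuzttsal), so the final letter is not what conditions the rule; the second-to-last letter is.
"lizebr" has second-to-last letter 'b'. The one such stem in the data (lusibs → lusibsesh) adds -esh, so the same rule applies.
So lizebr → lizebresh.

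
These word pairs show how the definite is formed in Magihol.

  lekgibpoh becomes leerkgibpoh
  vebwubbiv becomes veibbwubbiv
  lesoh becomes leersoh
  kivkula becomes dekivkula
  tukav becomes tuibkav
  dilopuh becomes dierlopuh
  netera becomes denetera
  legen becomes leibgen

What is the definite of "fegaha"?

"fegaha" ends in -a. The stems ending in -a (kivkula → dekivkula, netera → denetera) add the prefix de-.
The other patterns: stems ending in -h insert -er- after the first vowel; stems ending in -n or -v insert -ib- after the first vowel.
So fegaha → defegaha.

defegaha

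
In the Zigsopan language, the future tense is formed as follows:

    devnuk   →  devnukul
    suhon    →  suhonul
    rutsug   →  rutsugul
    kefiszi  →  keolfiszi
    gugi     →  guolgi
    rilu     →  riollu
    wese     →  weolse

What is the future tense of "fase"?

devnuk and rilu both have last vowel 'u' yet inflect differently (devnukul, riollu), so the last vowel is not what conditions the rule; whether the stem ends in a vowel or a consonant is.
"fase" ends in a vowel. The stems ending in a vowel (kefiszi → keolfiszi, gugi → guolgi, rilu → riollu) insert -ol- after the first vowel.
So fase → faolse.

faolse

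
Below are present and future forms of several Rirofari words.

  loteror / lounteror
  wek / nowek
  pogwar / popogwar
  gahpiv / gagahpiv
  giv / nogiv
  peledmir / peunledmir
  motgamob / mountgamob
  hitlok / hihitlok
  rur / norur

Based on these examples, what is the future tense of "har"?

"har" has 1 vowel. The stems with 1 vowel (giv → nogiv, wek → nowek, rur → norur) add the prefix no-.
The other patterns: stems with 2 vowels repeat the first consonant+vowel as a prefix; stems with 3 vowels insert -un- after the first vowel.
So har → nohar.

nohar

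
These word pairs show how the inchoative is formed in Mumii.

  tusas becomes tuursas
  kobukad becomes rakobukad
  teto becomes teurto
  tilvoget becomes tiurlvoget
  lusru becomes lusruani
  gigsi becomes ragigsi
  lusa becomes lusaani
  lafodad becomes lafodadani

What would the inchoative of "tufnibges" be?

lafodad and kobukad both end in -d yet inflect differently (lafodadani, rakobukad), so the final letter is not what conditions the rule; the first letter is.
"tufnibges" begins with t-. The stems beginning with t- (tusas → tuursas, teto → teurto, tilvoget → tiurlvoget) insert -ur- after the first vowel.
The other patterns: stems beginning with l- add -ani; stems beginning with g- or k- add the prefix ra-.
So tufnibges → tuurfnibges.

tuurfnibges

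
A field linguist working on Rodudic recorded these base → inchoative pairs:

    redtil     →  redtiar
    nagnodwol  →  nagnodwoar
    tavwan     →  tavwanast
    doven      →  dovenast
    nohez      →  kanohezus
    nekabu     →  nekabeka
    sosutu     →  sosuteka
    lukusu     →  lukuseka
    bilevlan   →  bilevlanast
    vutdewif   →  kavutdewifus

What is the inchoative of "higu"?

higeka

"higu" ends in -u. The stems ending in -u (nekabu → nekabeka, lukusu → lukuseka, sosutu → sosuteka) drop the final letter and add -eka.
So higu → higeka.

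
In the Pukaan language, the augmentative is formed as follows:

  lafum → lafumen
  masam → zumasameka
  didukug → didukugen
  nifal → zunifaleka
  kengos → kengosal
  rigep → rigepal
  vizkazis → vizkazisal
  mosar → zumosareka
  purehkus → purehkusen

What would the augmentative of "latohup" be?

latohupen

lafum and masam both end in -m yet inflect differently (lafumen, zumasameka), so the final letter is not what conditions the rule; the last vowel is.
"latohup" has last vowel 'u'. The stems whose last vowel is 'u' (didukug → didukugen, lafum → lafumen, purehkus → purehkusen) add -en.
The other patterns: stems whose last vowel is 'a' add zu- … -eka around the stem; stems whose last vowel is 'e', 'i' or 'o' add -al.
So latohup → latohupen.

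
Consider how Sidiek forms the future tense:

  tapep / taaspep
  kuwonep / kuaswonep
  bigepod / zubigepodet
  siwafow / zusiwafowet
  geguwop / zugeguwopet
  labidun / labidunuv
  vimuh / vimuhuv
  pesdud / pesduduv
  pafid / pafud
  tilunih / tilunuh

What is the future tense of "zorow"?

zuzorowet

tapep and geguwop both end in -p yet inflect differently (taaspep, zugeguwopet), so the final letter is not what conditions the rule; the last vowel is.
"zorow" has last vowel 'o'. The stems whose last vowel is 'o' (bigepod → zubigepodet, siwafow → zusiwafowet, geguwop → zugeguwopet) add zu- … -et around the stem.
So zorow → zuzorowet.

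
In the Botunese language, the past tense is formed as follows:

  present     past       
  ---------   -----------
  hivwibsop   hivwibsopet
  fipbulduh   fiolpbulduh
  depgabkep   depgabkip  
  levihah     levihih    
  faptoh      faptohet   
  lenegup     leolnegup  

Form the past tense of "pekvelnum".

peolkvelnum

"pekvelnum" has last vowel 'u'. The stems whose last vowel is 'u' (lenegup → leolnegup, fipbulduh → fiolpbulduh) insert -ol- after the first vowel.
So pekvelnum → peolkvelnum.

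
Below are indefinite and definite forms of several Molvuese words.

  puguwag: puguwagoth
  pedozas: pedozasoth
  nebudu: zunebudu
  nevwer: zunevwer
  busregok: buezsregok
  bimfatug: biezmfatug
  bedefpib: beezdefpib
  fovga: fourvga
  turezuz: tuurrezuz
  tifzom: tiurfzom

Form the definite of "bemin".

beezmin

puguwag and bimfatug both end in -g yet inflect differently (puguwagoth, biezmfatug), so the final letter is not what conditions the rule; the first letter is.
"bemin" begins with b-. The stems beginning with b- (busregok → buezsregok, bimfatug → biezmfatug, bedefpib → beezdefpib) insert -ez- after the first vowel.
So bemin → beezmin.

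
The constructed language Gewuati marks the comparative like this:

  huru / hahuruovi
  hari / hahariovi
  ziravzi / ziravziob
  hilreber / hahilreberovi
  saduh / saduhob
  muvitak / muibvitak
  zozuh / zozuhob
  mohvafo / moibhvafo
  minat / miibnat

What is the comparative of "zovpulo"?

zovpuloob

hari and ziravzi both end in -i yet inflect differently (hahariovi, ziravziob), so the final letter is not what conditions the rule; the first letter is.
"zovpulo" begins with z-. The stems beginning with z- (zozuh → zozuhob, ziravzi → ziravziob) add -ob.
So zovpulo → zovpuloob.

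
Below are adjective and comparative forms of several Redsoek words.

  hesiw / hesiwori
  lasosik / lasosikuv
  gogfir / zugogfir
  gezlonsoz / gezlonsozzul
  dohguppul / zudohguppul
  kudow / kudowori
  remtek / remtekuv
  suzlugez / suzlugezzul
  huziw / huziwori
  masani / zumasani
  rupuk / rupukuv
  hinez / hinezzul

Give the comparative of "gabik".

gabikuv

gezlonsoz and kudow both have last vowel 'o' yet inflect differently (gezlonsozzul, kudowori), so the last vowel is not what conditions the rule; the final letter is.
"gabik" ends in -k. The stems ending in -k (lasosik → lasosikuv, remtek → remtekuv, rupuk → rupukuv) add -uv.
The other patterns: stems ending in -z double the final consonant and add -ul; stems ending in -w add -ori; stems ending in -i, -l or -r add the prefix zu-.
So gabik → gabikuv.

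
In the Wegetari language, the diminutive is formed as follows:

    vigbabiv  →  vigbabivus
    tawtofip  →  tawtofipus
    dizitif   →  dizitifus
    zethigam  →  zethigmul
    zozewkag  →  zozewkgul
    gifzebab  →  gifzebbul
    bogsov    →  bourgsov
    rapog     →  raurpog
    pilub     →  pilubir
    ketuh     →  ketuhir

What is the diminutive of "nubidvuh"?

nubidvuhir

vigbabiv and bogsov both end in -v yet inflect differently (vigbabivus, bourgsov), so the final letter is not what conditions the rule; the last vowel is.
"nubidvuh" has last vowel 'u'. The stems whose last vowel is 'u' (pilub → pilubir, ketuh → ketuhir) add -ir.
So nubidvuh → nubidvuhir.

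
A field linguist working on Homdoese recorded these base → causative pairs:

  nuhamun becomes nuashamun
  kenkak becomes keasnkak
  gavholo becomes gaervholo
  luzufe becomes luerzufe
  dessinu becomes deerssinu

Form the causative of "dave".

daerve

dessinu and nuhamun both have last vowel 'u' yet inflect differently (deerssinu, nuashamun), so the last vowel is not what conditions the rule; whether the stem ends in a vowel or a consonant is.
"dave" ends in a vowel. The stems ending in a vowel (luzufe → luerzufe, dessinu → deerssinu, gavholo → gaervholo) insert -er- after the first vowel.
So dave → daerve.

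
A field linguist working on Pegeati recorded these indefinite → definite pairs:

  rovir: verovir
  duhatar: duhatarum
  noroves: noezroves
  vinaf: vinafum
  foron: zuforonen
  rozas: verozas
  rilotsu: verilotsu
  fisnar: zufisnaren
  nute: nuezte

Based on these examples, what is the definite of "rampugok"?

verampugok

fisnar and rovir both end in -r yet inflect differently (zufisnaren, verovir), so the final letter is not what conditions the rule; the first letter is.
"rampugok" begins with r-. The stems beginning with r- (rilotsu → verilotsu, rovir → verovir, rozas → verozas) add the prefix ve-.
So rampugok → verampugok.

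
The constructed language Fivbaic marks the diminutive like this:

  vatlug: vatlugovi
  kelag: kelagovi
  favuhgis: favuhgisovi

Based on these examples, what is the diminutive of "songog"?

Every pair shown (vatlug → vatlugovi, kelag → kelagovi, favuhgis → favuhgisovi) follows the same rule: add -ovi.
So songog → songogovi.

songogovi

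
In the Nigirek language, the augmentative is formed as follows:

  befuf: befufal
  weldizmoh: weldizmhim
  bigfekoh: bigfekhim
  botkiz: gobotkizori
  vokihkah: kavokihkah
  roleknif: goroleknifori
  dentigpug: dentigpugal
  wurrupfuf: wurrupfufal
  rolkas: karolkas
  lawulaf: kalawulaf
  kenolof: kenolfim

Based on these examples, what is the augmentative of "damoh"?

damhim

befuf and kenolof both end in -f yet inflect differently (befufal, kenolfim), so the final letter is not what conditions the rule; the last vowel is.
"damoh" has last vowel 'o'. The stems whose last vowel is 'o' (kenolof → kenolfim, weldizmoh → weldizmhim, bigfekoh → bigfekhim) delete the last vowel and add -im.
The other patterns: stems whose last vowel is 'u' add -al; stems whose last vowel is 'a' add the prefix ka-; stems whose last vowel is 'i' add go- … -ori around the stem.
So damoh → damhim.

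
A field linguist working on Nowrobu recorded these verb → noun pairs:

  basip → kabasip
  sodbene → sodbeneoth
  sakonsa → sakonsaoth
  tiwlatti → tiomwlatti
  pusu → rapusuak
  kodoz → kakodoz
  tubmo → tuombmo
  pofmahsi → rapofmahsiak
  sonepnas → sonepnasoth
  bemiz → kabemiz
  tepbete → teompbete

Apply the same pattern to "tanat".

taomnat

"tanat" begins with t-. The stems beginning with t- (tubmo → tuombmo, tiwlatti → tiomwlatti, tepbete → teompbete) insert -om- after the first vowel.
So tanat → taomnat.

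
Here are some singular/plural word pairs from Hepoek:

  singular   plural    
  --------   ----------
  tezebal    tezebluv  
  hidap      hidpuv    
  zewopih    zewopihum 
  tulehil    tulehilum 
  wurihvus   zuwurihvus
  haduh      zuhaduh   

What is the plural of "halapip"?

tezebal and tulehil both end in -l yet inflect differently (tezebluv, tulehilum), so the final letter is not what conditions the rule; the last vowel is.
"halapip" has last vowel 'i'. The stems whose last vowel is 'i' (zewopih → zewopihum, tulehil → tulehilum) add -um.
The other patterns: stems whose last vowel is 'a' delete the last vowel and add -uv; stems whose last vowel is 'u' add the prefix zu-.
So halapip → halapipum.

halapipum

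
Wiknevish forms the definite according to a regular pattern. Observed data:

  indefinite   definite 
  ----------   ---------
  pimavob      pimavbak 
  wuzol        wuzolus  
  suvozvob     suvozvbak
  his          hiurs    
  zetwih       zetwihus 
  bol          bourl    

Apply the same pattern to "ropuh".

ropuhus

bol and wuzol both end in -l yet inflect differently (bourl, wuzolus), so the final letter is not what conditions the rule; the number of vowels is.
"ropuh" has 2 vowels. The stems with 2 vowels (zetwih → zetwihus, wuzol → wuzolus) add -us.
So ropuh → ropuhus.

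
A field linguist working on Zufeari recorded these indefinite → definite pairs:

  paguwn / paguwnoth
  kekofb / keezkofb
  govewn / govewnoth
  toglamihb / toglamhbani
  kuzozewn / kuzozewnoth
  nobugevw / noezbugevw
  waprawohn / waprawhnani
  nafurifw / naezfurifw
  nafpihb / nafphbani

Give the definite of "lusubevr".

kuzozewn and waprawohn both end in -n yet inflect differently (kuzozewnoth, waprawhnani), so the final letter is not what conditions the rule; the second-to-last letter is.
"lusubevr" has second-to-last letter 'v'. The one such stem in the data (nobugevw → noezbugevw) inserts -ez- after the first vowel (as do nafurifw, kekofb), so the same rule applies.
The other patterns: stems whose second-to-last letter is 'w' add -oth; stems whose second-to-last letter is 'h' delete the last vowel and add -ani.
So lusubevr → luezsubevr.

luezsubevr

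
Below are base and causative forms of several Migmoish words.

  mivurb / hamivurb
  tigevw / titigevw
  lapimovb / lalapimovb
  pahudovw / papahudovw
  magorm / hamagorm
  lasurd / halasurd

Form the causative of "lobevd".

lolobevd

mivurb and lapimovb both end in -b yet inflect differently (hamivurb, lalapimovb), so the final letter is not what conditions the rule; the second-to-last letter is.
"lobevd" has second-to-last letter 'v'. The stems whose second-to-last letter is 'v' (tigevw → titigevw, lapimovb → lalapimovb, pahudovw → papahudovw) repeat the first consonant+vowel as a prefix.
So lobevd → lolobevd.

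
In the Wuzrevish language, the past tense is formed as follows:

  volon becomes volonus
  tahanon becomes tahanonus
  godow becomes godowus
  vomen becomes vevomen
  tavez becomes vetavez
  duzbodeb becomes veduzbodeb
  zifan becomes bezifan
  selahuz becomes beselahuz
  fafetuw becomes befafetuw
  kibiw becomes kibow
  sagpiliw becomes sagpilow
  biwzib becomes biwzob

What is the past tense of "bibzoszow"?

bibzoszowus

volon and vomen both end in -n yet inflect differently (volonus, vevomen), so the final letter is not what conditions the rule; the last vowel is.
"bibzoszow" has last vowel 'o'. The stems whose last vowel is 'o' (volon → volonus, tahanon → tahanonus, godow → godowus) add -us.
The other patterns: stems whose last vowel is 'e' add the prefix ve-; stems whose last vowel is 'a' or 'u' add the prefix be-; stems whose last vowel is 'i' change the last vowel to 'o'.
So bibzoszow → bibzoszowus.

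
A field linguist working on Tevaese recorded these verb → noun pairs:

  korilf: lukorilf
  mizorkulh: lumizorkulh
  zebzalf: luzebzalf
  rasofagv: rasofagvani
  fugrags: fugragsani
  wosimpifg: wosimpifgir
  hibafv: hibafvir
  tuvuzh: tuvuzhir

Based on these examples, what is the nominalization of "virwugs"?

rasofagv and hibafv both end in -v yet inflect differently (rasofagvani, hibafvir), so the final letter is not what conditions the rule; the second-to-last letter is.
"virwugs" has second-to-last letter 'g'. The stems whose second-to-last letter is 'g' (rasofagv → rasofagvani, fugrags → fugragsani) add -ani.
The other patterns: stems whose second-to-last letter is 'l' add the prefix lu-; stems whose second-to-last letter is 'f' or 'z' add -ir.
So virwugs → virwugsani.

virwugsani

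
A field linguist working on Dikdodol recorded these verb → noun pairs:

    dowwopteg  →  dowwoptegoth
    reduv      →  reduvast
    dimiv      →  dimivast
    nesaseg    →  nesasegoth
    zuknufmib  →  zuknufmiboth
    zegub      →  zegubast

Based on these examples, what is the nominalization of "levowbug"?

"levowbug" has 3 vowels. The stems with 3 vowels (dowwopteg → dowwoptegoth, nesaseg → nesasegoth, zuknufmib → zuknufmiboth) add -oth.
The other pattern: stems with 2 vowels add -ast.
So levowbug → levowbugoth.

levowbugoth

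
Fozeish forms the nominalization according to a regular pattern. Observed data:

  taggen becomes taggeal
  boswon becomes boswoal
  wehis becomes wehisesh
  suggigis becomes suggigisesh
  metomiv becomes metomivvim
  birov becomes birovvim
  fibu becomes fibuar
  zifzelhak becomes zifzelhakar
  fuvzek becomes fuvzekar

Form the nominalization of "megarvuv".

wehis and metomiv both have last vowel 'i' yet inflect differently (wehisesh, metomivvim), so the last vowel is not what conditions the rule; the final letter is.
"megarvuv" ends in -v. The stems ending in -v (metomiv → metomivvim, birov → birovvim) double the final consonant and add -im.
So megarvuv → megarvuvvim.

megarvuvvim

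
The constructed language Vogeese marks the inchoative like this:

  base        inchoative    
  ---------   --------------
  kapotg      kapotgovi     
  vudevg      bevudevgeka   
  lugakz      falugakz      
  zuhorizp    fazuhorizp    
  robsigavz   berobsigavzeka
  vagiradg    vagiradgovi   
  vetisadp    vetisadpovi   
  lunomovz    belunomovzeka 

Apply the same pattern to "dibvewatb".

dibvewatbovi

"dibvewatb" has second-to-last letter 't'. The one such stem in the data (kapotg → kapotgovi) adds -ovi, so the same rule applies.
The other patterns: stems whose second-to-last letter is 'v' add be- … -eka around the stem; stems whose second-to-last letter is 'k' or 'z' add the prefix fa-.
So dibvewatb → dibvewatbovi.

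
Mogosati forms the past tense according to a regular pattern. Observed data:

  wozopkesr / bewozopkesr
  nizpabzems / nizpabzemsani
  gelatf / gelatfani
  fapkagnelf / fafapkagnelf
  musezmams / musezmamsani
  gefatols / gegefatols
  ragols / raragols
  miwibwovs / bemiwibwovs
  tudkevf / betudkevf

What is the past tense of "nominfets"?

"nominfets" has second-to-last letter 't'. The one such stem in the data (gelatf → gelatfani) adds -ani, so the same rule applies.
The other patterns: stems whose second-to-last letter is 's' or 'v' add the prefix be-; stems whose second-to-last letter is 'l' repeat the first consonant+vowel as a prefix.
So nominfets → nominfetsani.

nominfetsani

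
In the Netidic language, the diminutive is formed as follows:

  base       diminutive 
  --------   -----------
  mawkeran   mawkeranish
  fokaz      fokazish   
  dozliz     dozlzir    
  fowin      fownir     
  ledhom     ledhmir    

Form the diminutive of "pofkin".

fokaz and dozliz both end in -z yet inflect differently (fokazish, dozlzir), so the final letter is not what conditions the rule; the last vowel is.
"pofkin" has last vowel 'i'. The stems whose last vowel is 'i' (dozliz → dozlzir, fowin → fownir) delete the last vowel and add -ir.
The other pattern: stems whose last vowel is 'a' add -ish.
So pofkin → pofknir.

pofknir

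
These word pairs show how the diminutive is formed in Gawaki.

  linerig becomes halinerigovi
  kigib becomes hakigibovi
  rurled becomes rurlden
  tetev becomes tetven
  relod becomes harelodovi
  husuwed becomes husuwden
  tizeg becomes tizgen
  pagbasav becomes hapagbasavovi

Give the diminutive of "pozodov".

"pozodov" has last vowel 'o'. The one such stem in the data (relod → harelodovi) adds ha- … -ovi around the stem, so the same rule applies.
The other pattern: stems whose last vowel is 'e' delete the last vowel and add -en.
So pozodov → hapozodovovi.

hapozodovovi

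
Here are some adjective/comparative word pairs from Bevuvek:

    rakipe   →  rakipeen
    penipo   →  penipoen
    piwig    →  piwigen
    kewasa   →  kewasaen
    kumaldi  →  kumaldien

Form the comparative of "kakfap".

kakfapen

Every pair shown (rakipe → rakipeen, penipo → penipoen, piwig → piwigen, …) follows the same rule: add -en.
So kakfap → kakfapen.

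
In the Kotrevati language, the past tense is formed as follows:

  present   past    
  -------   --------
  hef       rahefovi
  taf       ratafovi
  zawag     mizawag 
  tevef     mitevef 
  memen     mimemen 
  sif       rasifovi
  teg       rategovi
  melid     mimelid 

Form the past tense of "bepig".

"bepig" has 2 vowels. The stems with 2 vowels (melid → mimelid, zawag → mizawag, tevef → mitevef) add the prefix mi-.
The other pattern: stems with 1 vowel add ra- … -ovi around the stem.
So bepig → mibepig.

mibepig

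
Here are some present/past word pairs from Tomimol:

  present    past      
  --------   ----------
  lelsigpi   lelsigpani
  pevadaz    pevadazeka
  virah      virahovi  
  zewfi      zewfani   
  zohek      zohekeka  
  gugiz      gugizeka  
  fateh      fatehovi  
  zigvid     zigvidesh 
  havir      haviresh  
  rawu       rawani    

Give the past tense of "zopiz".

zopizeka

zewfi and gugiz both have last vowel 'i' yet inflect differently (zewfani, gugizeka), so the last vowel is not what conditions the rule; the final letter is.
"zopiz" ends in -z. The stems ending in -z (pevadaz → pevadazeka, gugiz → gugizeka) add -eka.
The other patterns: stems ending in -i or -u drop the final letter and add -ani; stems ending in -h add -ovi; stems ending in -d or -r add -esh.
So zopiz → zopizeka.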